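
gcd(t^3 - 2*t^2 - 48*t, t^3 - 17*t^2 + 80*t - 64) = t - 8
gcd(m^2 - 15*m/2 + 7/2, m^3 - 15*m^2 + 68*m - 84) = m - 7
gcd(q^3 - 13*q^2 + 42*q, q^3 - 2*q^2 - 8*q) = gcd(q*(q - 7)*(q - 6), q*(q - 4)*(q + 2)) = q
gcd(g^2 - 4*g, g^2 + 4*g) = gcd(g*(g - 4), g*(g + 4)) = g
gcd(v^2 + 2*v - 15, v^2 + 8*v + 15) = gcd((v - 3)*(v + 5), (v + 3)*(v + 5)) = v + 5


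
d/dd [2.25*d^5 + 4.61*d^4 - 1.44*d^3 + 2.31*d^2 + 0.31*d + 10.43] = 11.25*d^4 + 18.44*d^3 - 4.32*d^2 + 4.62*d + 0.31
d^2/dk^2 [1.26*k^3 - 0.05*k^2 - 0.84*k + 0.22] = 7.56*k - 0.1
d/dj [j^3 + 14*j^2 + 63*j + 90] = 3*j^2 + 28*j + 63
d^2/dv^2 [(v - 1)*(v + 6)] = 2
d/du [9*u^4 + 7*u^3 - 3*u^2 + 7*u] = 36*u^3 + 21*u^2 - 6*u + 7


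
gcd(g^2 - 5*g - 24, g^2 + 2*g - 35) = 1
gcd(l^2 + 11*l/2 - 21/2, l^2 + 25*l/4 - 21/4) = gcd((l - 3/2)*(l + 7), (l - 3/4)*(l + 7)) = l + 7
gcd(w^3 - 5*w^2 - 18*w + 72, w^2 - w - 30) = w - 6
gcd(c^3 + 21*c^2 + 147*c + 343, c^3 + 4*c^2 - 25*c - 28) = c + 7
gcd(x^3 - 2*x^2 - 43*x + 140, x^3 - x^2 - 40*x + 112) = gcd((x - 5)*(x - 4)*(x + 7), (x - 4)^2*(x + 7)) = x^2 + 3*x - 28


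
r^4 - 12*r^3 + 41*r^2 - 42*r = r*(r - 7)*(r - 3)*(r - 2)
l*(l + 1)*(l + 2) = l^3 + 3*l^2 + 2*l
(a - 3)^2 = a^2 - 6*a + 9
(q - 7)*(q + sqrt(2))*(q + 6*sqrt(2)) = q^3 - 7*q^2 + 7*sqrt(2)*q^2 - 49*sqrt(2)*q + 12*q - 84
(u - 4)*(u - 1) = u^2 - 5*u + 4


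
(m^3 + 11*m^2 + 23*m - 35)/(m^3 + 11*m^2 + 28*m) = (m^2 + 4*m - 5)/(m*(m + 4))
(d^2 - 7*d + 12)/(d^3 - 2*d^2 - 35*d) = (-d^2 + 7*d - 12)/(d*(-d^2 + 2*d + 35))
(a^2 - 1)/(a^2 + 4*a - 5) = (a + 1)/(a + 5)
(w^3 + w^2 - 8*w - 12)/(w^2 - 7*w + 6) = (w^3 + w^2 - 8*w - 12)/(w^2 - 7*w + 6)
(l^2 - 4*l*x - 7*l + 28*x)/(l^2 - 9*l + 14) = (l - 4*x)/(l - 2)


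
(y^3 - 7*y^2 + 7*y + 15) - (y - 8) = y^3 - 7*y^2 + 6*y + 23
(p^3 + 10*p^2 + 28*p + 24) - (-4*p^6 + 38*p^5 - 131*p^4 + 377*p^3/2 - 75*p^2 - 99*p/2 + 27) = 4*p^6 - 38*p^5 + 131*p^4 - 375*p^3/2 + 85*p^2 + 155*p/2 - 3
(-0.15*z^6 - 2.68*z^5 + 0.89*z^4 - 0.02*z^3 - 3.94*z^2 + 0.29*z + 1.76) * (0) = 0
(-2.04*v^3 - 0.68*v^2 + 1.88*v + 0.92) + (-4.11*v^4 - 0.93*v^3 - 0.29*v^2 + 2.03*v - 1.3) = -4.11*v^4 - 2.97*v^3 - 0.97*v^2 + 3.91*v - 0.38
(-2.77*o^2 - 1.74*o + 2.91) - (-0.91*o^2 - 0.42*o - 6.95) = -1.86*o^2 - 1.32*o + 9.86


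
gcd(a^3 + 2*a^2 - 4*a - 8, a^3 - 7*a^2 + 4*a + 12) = a - 2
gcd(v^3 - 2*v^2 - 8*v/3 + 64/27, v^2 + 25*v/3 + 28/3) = v + 4/3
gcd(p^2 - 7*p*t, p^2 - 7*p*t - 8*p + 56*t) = p - 7*t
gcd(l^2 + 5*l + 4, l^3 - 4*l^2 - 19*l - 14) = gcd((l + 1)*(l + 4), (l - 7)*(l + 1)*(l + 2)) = l + 1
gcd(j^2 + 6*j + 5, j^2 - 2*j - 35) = j + 5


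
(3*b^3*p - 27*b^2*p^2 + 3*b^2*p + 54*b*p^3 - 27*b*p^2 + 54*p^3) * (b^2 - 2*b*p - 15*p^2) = 3*b^5*p - 33*b^4*p^2 + 3*b^4*p + 63*b^3*p^3 - 33*b^3*p^2 + 297*b^2*p^4 + 63*b^2*p^3 - 810*b*p^5 + 297*b*p^4 - 810*p^5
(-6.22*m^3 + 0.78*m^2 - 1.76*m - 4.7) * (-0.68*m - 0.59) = 4.2296*m^4 + 3.1394*m^3 + 0.7366*m^2 + 4.2344*m + 2.773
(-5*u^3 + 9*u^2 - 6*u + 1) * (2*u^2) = -10*u^5 + 18*u^4 - 12*u^3 + 2*u^2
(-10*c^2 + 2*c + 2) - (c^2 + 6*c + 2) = -11*c^2 - 4*c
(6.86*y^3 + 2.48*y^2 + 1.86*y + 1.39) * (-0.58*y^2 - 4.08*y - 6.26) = -3.9788*y^5 - 29.4272*y^4 - 54.1408*y^3 - 23.9198*y^2 - 17.3148*y - 8.7014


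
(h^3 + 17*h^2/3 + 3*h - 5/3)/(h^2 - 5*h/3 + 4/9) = 3*(h^2 + 6*h + 5)/(3*h - 4)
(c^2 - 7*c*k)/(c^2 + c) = (c - 7*k)/(c + 1)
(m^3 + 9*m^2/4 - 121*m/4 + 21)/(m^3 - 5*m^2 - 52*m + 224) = (m - 3/4)/(m - 8)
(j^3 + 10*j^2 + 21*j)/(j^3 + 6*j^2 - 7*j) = (j + 3)/(j - 1)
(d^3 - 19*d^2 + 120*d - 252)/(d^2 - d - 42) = (d^2 - 12*d + 36)/(d + 6)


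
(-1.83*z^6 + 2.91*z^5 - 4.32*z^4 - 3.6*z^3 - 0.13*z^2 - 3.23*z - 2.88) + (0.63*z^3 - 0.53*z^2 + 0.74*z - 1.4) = -1.83*z^6 + 2.91*z^5 - 4.32*z^4 - 2.97*z^3 - 0.66*z^2 - 2.49*z - 4.28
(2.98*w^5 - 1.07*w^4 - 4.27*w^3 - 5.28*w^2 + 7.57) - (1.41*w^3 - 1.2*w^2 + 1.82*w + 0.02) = 2.98*w^5 - 1.07*w^4 - 5.68*w^3 - 4.08*w^2 - 1.82*w + 7.55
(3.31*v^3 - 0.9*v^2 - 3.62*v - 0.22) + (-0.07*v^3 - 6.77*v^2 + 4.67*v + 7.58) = 3.24*v^3 - 7.67*v^2 + 1.05*v + 7.36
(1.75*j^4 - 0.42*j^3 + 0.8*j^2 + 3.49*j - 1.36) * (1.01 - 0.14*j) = -0.245*j^5 + 1.8263*j^4 - 0.5362*j^3 + 0.3194*j^2 + 3.7153*j - 1.3736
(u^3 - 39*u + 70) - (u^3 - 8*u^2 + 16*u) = 8*u^2 - 55*u + 70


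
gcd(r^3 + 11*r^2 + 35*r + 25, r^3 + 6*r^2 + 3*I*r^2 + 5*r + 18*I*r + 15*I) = r^2 + 6*r + 5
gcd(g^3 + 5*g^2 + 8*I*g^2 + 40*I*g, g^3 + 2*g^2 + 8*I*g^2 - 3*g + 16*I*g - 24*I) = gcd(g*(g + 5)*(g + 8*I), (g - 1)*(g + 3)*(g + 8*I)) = g + 8*I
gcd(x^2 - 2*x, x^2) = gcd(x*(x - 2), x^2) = x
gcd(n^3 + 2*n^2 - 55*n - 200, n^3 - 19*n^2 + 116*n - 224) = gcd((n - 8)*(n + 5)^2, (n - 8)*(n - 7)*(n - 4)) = n - 8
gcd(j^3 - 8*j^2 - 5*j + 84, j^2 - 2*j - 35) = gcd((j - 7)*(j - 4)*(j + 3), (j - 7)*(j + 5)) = j - 7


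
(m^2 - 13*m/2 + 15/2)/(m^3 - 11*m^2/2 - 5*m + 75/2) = (2*m - 3)/(2*m^2 - m - 15)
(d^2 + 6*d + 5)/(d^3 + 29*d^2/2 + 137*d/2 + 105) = 2*(d + 1)/(2*d^2 + 19*d + 42)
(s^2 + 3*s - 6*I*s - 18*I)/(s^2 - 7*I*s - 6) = (s + 3)/(s - I)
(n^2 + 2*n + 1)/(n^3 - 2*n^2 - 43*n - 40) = (n + 1)/(n^2 - 3*n - 40)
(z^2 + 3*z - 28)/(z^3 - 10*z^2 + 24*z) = (z + 7)/(z*(z - 6))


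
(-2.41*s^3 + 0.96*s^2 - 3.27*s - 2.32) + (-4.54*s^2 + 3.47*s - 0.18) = -2.41*s^3 - 3.58*s^2 + 0.2*s - 2.5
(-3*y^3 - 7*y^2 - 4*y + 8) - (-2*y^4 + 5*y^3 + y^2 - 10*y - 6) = 2*y^4 - 8*y^3 - 8*y^2 + 6*y + 14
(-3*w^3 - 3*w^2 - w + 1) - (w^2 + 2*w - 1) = -3*w^3 - 4*w^2 - 3*w + 2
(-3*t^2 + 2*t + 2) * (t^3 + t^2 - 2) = -3*t^5 - t^4 + 4*t^3 + 8*t^2 - 4*t - 4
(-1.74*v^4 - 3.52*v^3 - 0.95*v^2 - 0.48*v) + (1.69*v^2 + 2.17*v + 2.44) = -1.74*v^4 - 3.52*v^3 + 0.74*v^2 + 1.69*v + 2.44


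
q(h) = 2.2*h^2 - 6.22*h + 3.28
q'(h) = 4.4*h - 6.22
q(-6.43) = 134.23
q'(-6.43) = -34.51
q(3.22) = 6.06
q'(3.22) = 7.95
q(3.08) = 4.99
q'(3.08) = 7.33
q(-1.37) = 15.93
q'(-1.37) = -12.25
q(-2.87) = 39.25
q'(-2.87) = -18.85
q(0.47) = 0.84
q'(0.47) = -4.15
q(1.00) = -0.74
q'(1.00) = -1.82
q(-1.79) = 21.46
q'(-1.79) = -14.10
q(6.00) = 45.16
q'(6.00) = 20.18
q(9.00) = 125.50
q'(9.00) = 33.38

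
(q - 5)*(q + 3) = q^2 - 2*q - 15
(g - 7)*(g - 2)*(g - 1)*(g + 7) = g^4 - 3*g^3 - 47*g^2 + 147*g - 98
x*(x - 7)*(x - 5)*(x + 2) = x^4 - 10*x^3 + 11*x^2 + 70*x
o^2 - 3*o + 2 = (o - 2)*(o - 1)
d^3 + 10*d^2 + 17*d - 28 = (d - 1)*(d + 4)*(d + 7)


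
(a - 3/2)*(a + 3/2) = a^2 - 9/4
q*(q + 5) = q^2 + 5*q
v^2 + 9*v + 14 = (v + 2)*(v + 7)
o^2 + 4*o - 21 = (o - 3)*(o + 7)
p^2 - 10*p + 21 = (p - 7)*(p - 3)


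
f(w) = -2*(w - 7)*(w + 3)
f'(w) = 8 - 4*w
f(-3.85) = -18.44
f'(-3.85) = 23.40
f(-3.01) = -0.20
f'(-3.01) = 20.04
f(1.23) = 48.81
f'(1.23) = 3.08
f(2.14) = 49.96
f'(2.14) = -0.56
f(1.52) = 49.54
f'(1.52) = 1.92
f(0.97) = 47.88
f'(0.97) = 4.12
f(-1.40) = 26.88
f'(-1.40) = 13.60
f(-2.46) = 10.22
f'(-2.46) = 17.84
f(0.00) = 42.00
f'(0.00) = 8.00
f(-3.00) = 0.00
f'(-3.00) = 20.00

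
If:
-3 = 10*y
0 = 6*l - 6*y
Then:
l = -3/10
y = -3/10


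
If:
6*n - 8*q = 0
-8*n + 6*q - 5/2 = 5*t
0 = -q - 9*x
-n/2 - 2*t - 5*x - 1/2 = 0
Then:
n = -30/79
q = -45/158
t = -37/158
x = 5/158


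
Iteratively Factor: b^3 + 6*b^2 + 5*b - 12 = (b + 3)*(b^2 + 3*b - 4) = (b + 3)*(b + 4)*(b - 1)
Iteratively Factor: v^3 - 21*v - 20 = (v + 1)*(v^2 - v - 20) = (v - 5)*(v + 1)*(v + 4)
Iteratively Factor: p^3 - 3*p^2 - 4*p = (p)*(p^2 - 3*p - 4) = p*(p - 4)*(p + 1)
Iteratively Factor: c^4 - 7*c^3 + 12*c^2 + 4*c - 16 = (c + 1)*(c^3 - 8*c^2 + 20*c - 16) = (c - 2)*(c + 1)*(c^2 - 6*c + 8) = (c - 4)*(c - 2)*(c + 1)*(c - 2)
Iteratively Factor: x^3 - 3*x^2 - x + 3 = (x - 3)*(x^2 - 1) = (x - 3)*(x - 1)*(x + 1)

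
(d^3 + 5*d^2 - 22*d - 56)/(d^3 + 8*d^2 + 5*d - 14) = (d - 4)/(d - 1)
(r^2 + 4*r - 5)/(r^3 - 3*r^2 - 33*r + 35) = 1/(r - 7)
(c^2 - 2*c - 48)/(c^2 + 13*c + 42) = (c - 8)/(c + 7)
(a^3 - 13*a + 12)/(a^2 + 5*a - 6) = (a^2 + a - 12)/(a + 6)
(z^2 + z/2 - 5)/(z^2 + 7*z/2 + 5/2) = (z - 2)/(z + 1)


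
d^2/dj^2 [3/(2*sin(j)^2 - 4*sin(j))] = 3*(-2*sin(j) + 3 + 1/sin(j) - 6/sin(j)^2 + 4/sin(j)^3)/(sin(j) - 2)^3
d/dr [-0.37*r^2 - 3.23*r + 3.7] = -0.74*r - 3.23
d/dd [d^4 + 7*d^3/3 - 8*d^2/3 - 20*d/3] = 4*d^3 + 7*d^2 - 16*d/3 - 20/3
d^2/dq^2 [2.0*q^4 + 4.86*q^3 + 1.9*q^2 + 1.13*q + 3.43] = 24.0*q^2 + 29.16*q + 3.8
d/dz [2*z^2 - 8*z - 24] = 4*z - 8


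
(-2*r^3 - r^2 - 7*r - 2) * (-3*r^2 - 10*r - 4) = 6*r^5 + 23*r^4 + 39*r^3 + 80*r^2 + 48*r + 8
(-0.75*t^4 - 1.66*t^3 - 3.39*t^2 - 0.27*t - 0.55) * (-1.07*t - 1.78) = 0.8025*t^5 + 3.1112*t^4 + 6.5821*t^3 + 6.3231*t^2 + 1.0691*t + 0.979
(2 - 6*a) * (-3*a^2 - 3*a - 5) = 18*a^3 + 12*a^2 + 24*a - 10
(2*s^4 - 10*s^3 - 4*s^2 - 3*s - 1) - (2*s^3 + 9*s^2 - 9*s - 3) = 2*s^4 - 12*s^3 - 13*s^2 + 6*s + 2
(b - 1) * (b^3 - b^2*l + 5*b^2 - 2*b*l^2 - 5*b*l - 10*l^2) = b^4 - b^3*l + 4*b^3 - 2*b^2*l^2 - 4*b^2*l - 5*b^2 - 8*b*l^2 + 5*b*l + 10*l^2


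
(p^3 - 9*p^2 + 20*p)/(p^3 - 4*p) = (p^2 - 9*p + 20)/(p^2 - 4)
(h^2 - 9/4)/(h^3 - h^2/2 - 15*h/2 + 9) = (h + 3/2)/(h^2 + h - 6)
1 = 1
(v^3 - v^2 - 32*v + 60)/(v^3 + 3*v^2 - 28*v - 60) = (v - 2)/(v + 2)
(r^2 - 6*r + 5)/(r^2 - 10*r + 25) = (r - 1)/(r - 5)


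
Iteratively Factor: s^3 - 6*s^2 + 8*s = (s - 2)*(s^2 - 4*s) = s*(s - 2)*(s - 4)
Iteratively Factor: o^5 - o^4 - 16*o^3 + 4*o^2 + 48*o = (o + 3)*(o^4 - 4*o^3 - 4*o^2 + 16*o) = (o - 2)*(o + 3)*(o^3 - 2*o^2 - 8*o) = (o - 2)*(o + 2)*(o + 3)*(o^2 - 4*o) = (o - 4)*(o - 2)*(o + 2)*(o + 3)*(o)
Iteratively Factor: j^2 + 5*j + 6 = (j + 2)*(j + 3)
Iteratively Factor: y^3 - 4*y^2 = (y)*(y^2 - 4*y) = y^2*(y - 4)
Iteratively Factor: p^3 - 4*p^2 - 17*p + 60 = (p + 4)*(p^2 - 8*p + 15) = (p - 5)*(p + 4)*(p - 3)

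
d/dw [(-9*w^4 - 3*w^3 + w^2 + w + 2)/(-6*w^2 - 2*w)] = (27*w^5 + 18*w^4 + 3*w^3 + w^2 + 6*w + 1)/(w^2*(9*w^2 + 6*w + 1))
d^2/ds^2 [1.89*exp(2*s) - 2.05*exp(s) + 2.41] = (7.56*exp(s) - 2.05)*exp(s)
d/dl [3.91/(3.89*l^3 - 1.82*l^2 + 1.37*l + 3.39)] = (-45.6297*l^2 + 14.2324*l - 5.3567)/(3.89*l^3 - 1.82*l^2 + 1.37*l + 3.39)^2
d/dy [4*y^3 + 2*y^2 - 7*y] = 12*y^2 + 4*y - 7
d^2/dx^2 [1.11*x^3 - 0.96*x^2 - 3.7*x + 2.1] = 6.66*x - 1.92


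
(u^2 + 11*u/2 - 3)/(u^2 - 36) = (u - 1/2)/(u - 6)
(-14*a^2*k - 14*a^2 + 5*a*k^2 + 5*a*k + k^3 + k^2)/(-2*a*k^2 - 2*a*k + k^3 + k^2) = (7*a + k)/k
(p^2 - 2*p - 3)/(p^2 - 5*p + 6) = (p + 1)/(p - 2)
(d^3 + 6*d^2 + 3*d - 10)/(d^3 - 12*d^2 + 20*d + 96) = (d^2 + 4*d - 5)/(d^2 - 14*d + 48)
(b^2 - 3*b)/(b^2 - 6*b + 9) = b/(b - 3)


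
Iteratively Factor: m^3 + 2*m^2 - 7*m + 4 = (m + 4)*(m^2 - 2*m + 1) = (m - 1)*(m + 4)*(m - 1)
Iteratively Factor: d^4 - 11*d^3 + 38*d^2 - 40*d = (d - 2)*(d^3 - 9*d^2 + 20*d) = (d - 5)*(d - 2)*(d^2 - 4*d) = (d - 5)*(d - 4)*(d - 2)*(d)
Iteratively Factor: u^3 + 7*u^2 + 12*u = (u + 3)*(u^2 + 4*u) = u*(u + 3)*(u + 4)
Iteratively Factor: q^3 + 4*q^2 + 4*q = (q + 2)*(q^2 + 2*q) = q*(q + 2)*(q + 2)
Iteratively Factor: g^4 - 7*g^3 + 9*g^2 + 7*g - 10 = (g - 1)*(g^3 - 6*g^2 + 3*g + 10) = (g - 5)*(g - 1)*(g^2 - g - 2) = (g - 5)*(g - 2)*(g - 1)*(g + 1)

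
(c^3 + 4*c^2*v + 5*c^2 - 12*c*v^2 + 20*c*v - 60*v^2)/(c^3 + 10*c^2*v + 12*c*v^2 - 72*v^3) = (c + 5)/(c + 6*v)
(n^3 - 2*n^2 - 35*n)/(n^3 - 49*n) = (n + 5)/(n + 7)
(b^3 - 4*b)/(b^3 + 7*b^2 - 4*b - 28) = b/(b + 7)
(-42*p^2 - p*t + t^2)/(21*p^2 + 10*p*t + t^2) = (-42*p^2 - p*t + t^2)/(21*p^2 + 10*p*t + t^2)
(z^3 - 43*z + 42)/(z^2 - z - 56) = (z^2 - 7*z + 6)/(z - 8)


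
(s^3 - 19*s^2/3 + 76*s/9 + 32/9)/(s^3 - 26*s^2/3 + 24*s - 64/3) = (s + 1/3)/(s - 2)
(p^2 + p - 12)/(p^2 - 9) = (p + 4)/(p + 3)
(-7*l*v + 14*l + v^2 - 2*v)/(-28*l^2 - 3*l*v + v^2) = (v - 2)/(4*l + v)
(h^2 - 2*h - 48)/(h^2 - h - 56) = (h + 6)/(h + 7)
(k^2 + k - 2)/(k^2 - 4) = (k - 1)/(k - 2)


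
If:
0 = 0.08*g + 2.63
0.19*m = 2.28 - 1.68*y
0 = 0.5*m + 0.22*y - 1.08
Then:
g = -32.88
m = 1.64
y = 1.17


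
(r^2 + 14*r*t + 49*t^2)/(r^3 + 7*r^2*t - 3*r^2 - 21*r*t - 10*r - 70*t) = (r + 7*t)/(r^2 - 3*r - 10)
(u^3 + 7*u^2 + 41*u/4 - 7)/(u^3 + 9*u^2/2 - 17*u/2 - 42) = (u - 1/2)/(u - 3)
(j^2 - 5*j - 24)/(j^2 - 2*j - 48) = (j + 3)/(j + 6)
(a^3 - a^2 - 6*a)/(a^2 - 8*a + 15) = a*(a + 2)/(a - 5)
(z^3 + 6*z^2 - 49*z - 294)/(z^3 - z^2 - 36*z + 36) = (z^2 - 49)/(z^2 - 7*z + 6)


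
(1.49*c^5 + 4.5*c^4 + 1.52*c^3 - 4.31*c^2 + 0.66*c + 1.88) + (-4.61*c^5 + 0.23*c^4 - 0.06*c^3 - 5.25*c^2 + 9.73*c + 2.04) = -3.12*c^5 + 4.73*c^4 + 1.46*c^3 - 9.56*c^2 + 10.39*c + 3.92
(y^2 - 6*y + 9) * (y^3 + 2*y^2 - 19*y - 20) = y^5 - 4*y^4 - 22*y^3 + 112*y^2 - 51*y - 180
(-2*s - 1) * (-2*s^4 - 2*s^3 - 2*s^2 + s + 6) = 4*s^5 + 6*s^4 + 6*s^3 - 13*s - 6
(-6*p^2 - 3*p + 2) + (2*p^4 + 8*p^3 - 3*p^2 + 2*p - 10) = 2*p^4 + 8*p^3 - 9*p^2 - p - 8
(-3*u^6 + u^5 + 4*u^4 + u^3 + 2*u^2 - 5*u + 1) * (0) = 0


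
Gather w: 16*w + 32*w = 48*w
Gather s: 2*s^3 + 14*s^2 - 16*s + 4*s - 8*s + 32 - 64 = 2*s^3 + 14*s^2 - 20*s - 32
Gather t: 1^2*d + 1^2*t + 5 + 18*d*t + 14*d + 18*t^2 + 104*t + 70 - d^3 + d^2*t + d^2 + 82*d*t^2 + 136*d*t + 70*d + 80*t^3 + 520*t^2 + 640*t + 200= -d^3 + d^2 + 85*d + 80*t^3 + t^2*(82*d + 538) + t*(d^2 + 154*d + 745) + 275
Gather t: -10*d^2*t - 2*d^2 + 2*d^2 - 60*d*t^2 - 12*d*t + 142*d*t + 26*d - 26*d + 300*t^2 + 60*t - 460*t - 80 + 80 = t^2*(300 - 60*d) + t*(-10*d^2 + 130*d - 400)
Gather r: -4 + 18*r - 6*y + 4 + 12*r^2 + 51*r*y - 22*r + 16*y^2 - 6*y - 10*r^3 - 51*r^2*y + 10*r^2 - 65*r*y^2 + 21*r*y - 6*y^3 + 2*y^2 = -10*r^3 + r^2*(22 - 51*y) + r*(-65*y^2 + 72*y - 4) - 6*y^3 + 18*y^2 - 12*y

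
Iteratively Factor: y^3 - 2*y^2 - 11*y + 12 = (y - 4)*(y^2 + 2*y - 3) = (y - 4)*(y - 1)*(y + 3)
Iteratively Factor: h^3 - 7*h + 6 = (h - 2)*(h^2 + 2*h - 3) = (h - 2)*(h + 3)*(h - 1)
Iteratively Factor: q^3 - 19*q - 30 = (q + 2)*(q^2 - 2*q - 15) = (q + 2)*(q + 3)*(q - 5)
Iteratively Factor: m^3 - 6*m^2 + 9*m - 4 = (m - 1)*(m^2 - 5*m + 4) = (m - 4)*(m - 1)*(m - 1)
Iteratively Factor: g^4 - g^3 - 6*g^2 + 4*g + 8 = (g + 1)*(g^3 - 2*g^2 - 4*g + 8) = (g + 1)*(g + 2)*(g^2 - 4*g + 4) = (g - 2)*(g + 1)*(g + 2)*(g - 2)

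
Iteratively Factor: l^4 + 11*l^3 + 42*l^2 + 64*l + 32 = (l + 4)*(l^3 + 7*l^2 + 14*l + 8) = (l + 1)*(l + 4)*(l^2 + 6*l + 8) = (l + 1)*(l + 4)^2*(l + 2)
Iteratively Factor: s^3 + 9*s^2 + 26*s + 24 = (s + 4)*(s^2 + 5*s + 6) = (s + 3)*(s + 4)*(s + 2)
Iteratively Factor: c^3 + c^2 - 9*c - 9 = (c - 3)*(c^2 + 4*c + 3) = (c - 3)*(c + 1)*(c + 3)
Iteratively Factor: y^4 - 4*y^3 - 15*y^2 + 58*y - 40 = (y + 4)*(y^3 - 8*y^2 + 17*y - 10) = (y - 1)*(y + 4)*(y^2 - 7*y + 10) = (y - 5)*(y - 1)*(y + 4)*(y - 2)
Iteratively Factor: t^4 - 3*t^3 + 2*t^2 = (t)*(t^3 - 3*t^2 + 2*t) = t*(t - 1)*(t^2 - 2*t) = t^2*(t - 1)*(t - 2)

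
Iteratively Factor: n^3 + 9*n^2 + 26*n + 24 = (n + 4)*(n^2 + 5*n + 6) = (n + 3)*(n + 4)*(n + 2)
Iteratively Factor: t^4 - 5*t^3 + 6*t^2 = (t)*(t^3 - 5*t^2 + 6*t) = t*(t - 2)*(t^2 - 3*t) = t*(t - 3)*(t - 2)*(t)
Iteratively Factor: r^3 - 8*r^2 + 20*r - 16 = (r - 2)*(r^2 - 6*r + 8) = (r - 4)*(r - 2)*(r - 2)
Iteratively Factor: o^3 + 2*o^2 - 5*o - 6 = (o + 1)*(o^2 + o - 6) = (o + 1)*(o + 3)*(o - 2)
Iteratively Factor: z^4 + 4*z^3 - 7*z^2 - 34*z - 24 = (z + 4)*(z^3 - 7*z - 6) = (z + 2)*(z + 4)*(z^2 - 2*z - 3) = (z - 3)*(z + 2)*(z + 4)*(z + 1)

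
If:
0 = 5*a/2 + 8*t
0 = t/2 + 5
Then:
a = 32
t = -10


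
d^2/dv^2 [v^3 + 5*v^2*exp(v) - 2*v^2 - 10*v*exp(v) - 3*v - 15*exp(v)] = 5*v^2*exp(v) + 10*v*exp(v) + 6*v - 25*exp(v) - 4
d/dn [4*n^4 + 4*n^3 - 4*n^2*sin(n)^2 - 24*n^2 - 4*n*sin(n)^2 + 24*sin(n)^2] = 16*n^3 - 4*n^2*sin(2*n) + 12*n^2 + 4*sqrt(2)*n*cos(2*n + pi/4) - 52*n + 24*sin(2*n) + 2*cos(2*n) - 2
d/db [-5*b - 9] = -5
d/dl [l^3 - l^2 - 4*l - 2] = 3*l^2 - 2*l - 4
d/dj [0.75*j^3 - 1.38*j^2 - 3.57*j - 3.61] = 2.25*j^2 - 2.76*j - 3.57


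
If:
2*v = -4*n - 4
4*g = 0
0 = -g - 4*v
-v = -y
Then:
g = 0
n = -1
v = 0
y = 0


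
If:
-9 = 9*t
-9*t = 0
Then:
No Solution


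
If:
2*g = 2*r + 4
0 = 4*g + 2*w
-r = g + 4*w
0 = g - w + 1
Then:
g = -1/3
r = -7/3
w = 2/3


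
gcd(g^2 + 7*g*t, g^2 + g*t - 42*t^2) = g + 7*t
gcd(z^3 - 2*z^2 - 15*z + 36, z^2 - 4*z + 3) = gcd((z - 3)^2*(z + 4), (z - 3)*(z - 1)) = z - 3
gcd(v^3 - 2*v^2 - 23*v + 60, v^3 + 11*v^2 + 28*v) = 1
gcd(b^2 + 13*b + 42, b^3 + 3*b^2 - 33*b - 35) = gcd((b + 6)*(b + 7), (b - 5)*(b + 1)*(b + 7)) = b + 7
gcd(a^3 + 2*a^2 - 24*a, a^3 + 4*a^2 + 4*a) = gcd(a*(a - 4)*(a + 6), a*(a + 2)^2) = a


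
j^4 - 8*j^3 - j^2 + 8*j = j*(j - 8)*(j - 1)*(j + 1)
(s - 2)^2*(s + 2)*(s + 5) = s^4 + 3*s^3 - 14*s^2 - 12*s + 40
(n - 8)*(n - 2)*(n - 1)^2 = n^4 - 12*n^3 + 37*n^2 - 42*n + 16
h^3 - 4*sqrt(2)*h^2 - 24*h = h*(h - 6*sqrt(2))*(h + 2*sqrt(2))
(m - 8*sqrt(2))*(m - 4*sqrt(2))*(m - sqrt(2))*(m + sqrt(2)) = m^4 - 12*sqrt(2)*m^3 + 62*m^2 + 24*sqrt(2)*m - 128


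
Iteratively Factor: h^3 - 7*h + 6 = (h + 3)*(h^2 - 3*h + 2) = (h - 1)*(h + 3)*(h - 2)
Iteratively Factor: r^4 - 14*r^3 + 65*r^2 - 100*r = (r - 5)*(r^3 - 9*r^2 + 20*r) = (r - 5)^2*(r^2 - 4*r) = r*(r - 5)^2*(r - 4)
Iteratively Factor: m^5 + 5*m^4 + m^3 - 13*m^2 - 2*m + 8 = (m + 1)*(m^4 + 4*m^3 - 3*m^2 - 10*m + 8) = (m - 1)*(m + 1)*(m^3 + 5*m^2 + 2*m - 8) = (m - 1)*(m + 1)*(m + 2)*(m^2 + 3*m - 4) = (m - 1)^2*(m + 1)*(m + 2)*(m + 4)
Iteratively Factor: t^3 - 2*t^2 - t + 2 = (t + 1)*(t^2 - 3*t + 2) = (t - 1)*(t + 1)*(t - 2)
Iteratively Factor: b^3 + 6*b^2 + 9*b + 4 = (b + 1)*(b^2 + 5*b + 4) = (b + 1)^2*(b + 4)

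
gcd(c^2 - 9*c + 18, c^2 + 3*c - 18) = c - 3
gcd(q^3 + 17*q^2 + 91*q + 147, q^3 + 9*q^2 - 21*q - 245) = q^2 + 14*q + 49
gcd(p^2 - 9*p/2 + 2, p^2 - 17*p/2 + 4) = p - 1/2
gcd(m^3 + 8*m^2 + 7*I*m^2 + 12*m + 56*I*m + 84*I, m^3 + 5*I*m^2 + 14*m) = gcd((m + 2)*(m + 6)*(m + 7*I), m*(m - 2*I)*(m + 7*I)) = m + 7*I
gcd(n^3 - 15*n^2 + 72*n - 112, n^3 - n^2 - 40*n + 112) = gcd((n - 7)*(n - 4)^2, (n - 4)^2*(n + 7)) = n^2 - 8*n + 16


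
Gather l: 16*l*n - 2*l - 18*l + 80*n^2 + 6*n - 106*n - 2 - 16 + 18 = l*(16*n - 20) + 80*n^2 - 100*n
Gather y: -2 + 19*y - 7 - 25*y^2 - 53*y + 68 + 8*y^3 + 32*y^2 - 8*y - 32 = 8*y^3 + 7*y^2 - 42*y + 27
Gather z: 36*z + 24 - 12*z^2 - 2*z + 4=-12*z^2 + 34*z + 28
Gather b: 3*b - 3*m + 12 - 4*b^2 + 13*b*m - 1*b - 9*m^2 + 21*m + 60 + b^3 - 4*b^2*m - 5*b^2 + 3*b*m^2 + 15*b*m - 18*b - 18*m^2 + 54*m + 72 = b^3 + b^2*(-4*m - 9) + b*(3*m^2 + 28*m - 16) - 27*m^2 + 72*m + 144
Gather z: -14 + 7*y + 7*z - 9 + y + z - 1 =8*y + 8*z - 24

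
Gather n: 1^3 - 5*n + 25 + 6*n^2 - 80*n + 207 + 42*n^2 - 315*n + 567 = 48*n^2 - 400*n + 800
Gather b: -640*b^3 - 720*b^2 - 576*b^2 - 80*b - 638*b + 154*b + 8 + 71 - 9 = -640*b^3 - 1296*b^2 - 564*b + 70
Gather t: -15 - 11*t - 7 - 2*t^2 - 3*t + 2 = -2*t^2 - 14*t - 20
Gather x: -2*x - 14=-2*x - 14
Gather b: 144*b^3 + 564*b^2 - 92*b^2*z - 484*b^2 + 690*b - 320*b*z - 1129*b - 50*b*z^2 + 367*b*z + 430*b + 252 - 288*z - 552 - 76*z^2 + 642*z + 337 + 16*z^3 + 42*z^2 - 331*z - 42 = 144*b^3 + b^2*(80 - 92*z) + b*(-50*z^2 + 47*z - 9) + 16*z^3 - 34*z^2 + 23*z - 5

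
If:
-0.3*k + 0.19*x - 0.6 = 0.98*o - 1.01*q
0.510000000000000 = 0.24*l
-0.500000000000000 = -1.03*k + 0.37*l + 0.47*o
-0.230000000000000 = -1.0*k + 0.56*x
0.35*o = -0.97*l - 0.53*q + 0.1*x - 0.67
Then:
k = -0.45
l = 2.12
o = -3.72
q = -2.92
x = -1.21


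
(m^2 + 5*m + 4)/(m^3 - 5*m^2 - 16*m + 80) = (m + 1)/(m^2 - 9*m + 20)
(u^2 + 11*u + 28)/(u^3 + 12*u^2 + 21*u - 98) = (u + 4)/(u^2 + 5*u - 14)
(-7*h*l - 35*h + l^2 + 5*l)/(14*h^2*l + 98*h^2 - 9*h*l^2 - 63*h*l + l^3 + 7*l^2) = (-l - 5)/(2*h*l + 14*h - l^2 - 7*l)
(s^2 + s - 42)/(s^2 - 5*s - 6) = (s + 7)/(s + 1)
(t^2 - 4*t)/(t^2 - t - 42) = t*(4 - t)/(-t^2 + t + 42)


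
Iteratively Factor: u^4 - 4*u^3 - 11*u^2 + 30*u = (u)*(u^3 - 4*u^2 - 11*u + 30) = u*(u - 5)*(u^2 + u - 6) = u*(u - 5)*(u + 3)*(u - 2)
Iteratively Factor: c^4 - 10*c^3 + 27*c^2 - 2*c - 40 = (c - 4)*(c^3 - 6*c^2 + 3*c + 10) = (c - 4)*(c + 1)*(c^2 - 7*c + 10) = (c - 5)*(c - 4)*(c + 1)*(c - 2)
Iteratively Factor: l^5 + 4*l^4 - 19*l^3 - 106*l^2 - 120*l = (l + 4)*(l^4 - 19*l^2 - 30*l) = (l - 5)*(l + 4)*(l^3 + 5*l^2 + 6*l) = l*(l - 5)*(l + 4)*(l^2 + 5*l + 6) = l*(l - 5)*(l + 2)*(l + 4)*(l + 3)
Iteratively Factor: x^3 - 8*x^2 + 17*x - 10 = (x - 2)*(x^2 - 6*x + 5) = (x - 2)*(x - 1)*(x - 5)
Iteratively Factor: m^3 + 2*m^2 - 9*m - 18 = (m - 3)*(m^2 + 5*m + 6) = (m - 3)*(m + 2)*(m + 3)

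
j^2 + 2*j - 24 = (j - 4)*(j + 6)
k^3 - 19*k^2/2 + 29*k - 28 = (k - 4)*(k - 7/2)*(k - 2)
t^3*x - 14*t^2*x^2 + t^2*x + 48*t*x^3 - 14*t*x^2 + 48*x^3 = (t - 8*x)*(t - 6*x)*(t*x + x)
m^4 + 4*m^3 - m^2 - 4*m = m*(m - 1)*(m + 1)*(m + 4)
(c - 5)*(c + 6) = c^2 + c - 30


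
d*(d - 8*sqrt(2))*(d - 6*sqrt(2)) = d^3 - 14*sqrt(2)*d^2 + 96*d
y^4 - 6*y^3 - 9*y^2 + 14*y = y*(y - 7)*(y - 1)*(y + 2)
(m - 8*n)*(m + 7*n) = m^2 - m*n - 56*n^2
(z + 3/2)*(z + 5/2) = z^2 + 4*z + 15/4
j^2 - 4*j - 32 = (j - 8)*(j + 4)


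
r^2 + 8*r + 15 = (r + 3)*(r + 5)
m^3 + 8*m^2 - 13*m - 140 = (m - 4)*(m + 5)*(m + 7)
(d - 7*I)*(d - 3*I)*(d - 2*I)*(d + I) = d^4 - 11*I*d^3 - 29*d^2 + I*d - 42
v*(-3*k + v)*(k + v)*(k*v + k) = -3*k^3*v^2 - 3*k^3*v - 2*k^2*v^3 - 2*k^2*v^2 + k*v^4 + k*v^3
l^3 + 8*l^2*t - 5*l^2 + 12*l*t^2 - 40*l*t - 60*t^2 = (l - 5)*(l + 2*t)*(l + 6*t)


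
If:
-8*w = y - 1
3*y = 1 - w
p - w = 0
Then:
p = 2/23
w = 2/23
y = 7/23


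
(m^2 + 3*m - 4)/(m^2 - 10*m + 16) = (m^2 + 3*m - 4)/(m^2 - 10*m + 16)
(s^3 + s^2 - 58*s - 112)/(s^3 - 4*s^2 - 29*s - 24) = (s^2 + 9*s + 14)/(s^2 + 4*s + 3)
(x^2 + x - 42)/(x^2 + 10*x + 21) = (x - 6)/(x + 3)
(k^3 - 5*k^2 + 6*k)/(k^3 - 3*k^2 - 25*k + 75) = k*(k - 2)/(k^2 - 25)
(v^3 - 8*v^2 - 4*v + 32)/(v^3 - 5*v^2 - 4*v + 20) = (v - 8)/(v - 5)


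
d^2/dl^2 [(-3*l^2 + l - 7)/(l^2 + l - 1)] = 4*(2*l^3 - 15*l^2 - 9*l - 8)/(l^6 + 3*l^5 - 5*l^3 + 3*l - 1)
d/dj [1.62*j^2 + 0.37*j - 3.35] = 3.24*j + 0.37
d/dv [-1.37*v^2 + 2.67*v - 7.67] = 2.67 - 2.74*v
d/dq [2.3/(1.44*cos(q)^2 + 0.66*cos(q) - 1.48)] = (6.624*cos(q) + 1.518)*sin(q)/(1.44*cos(q)^2 + 0.66*cos(q) - 1.48)^2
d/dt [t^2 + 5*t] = 2*t + 5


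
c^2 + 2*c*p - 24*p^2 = (c - 4*p)*(c + 6*p)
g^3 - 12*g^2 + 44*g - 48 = (g - 6)*(g - 4)*(g - 2)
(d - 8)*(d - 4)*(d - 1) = d^3 - 13*d^2 + 44*d - 32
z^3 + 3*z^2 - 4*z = z*(z - 1)*(z + 4)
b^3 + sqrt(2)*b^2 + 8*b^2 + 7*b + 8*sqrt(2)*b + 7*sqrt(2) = (b + 1)*(b + 7)*(b + sqrt(2))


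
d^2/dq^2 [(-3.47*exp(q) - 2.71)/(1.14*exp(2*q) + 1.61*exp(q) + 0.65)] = (-4.509612*exp(4*q) - 7.71882599999999*exp(3*q) + 0.505817999999991*exp(2*q) + 4.639204*exp(q) + 1.36994)*exp(q)/(1.481544*exp(6*q) + 6.277068*exp(5*q) + 11.399202*exp(4*q) + 11.331341*exp(3*q) + 6.499545*exp(2*q) + 2.040675*exp(q) + 0.274625)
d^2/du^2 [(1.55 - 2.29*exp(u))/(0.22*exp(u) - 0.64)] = (-0.247412*exp(u) - 0.719744)*exp(u)/(0.010648*exp(3*u) - 0.092928*exp(2*u) + 0.270336*exp(u) - 0.262144)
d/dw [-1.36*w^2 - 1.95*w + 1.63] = -2.72*w - 1.95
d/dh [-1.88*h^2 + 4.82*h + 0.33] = 4.82 - 3.76*h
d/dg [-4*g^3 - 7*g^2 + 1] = 2*g*(-6*g - 7)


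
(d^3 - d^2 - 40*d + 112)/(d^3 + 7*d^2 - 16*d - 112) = (d - 4)/(d + 4)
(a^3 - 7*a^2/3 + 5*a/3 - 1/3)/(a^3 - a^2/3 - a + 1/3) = (a - 1)/(a + 1)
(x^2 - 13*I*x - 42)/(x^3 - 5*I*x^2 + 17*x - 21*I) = (x - 6*I)/(x^2 + 2*I*x + 3)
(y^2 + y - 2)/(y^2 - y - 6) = (y - 1)/(y - 3)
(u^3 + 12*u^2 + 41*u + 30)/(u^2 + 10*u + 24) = (u^2 + 6*u + 5)/(u + 4)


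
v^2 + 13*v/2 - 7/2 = (v - 1/2)*(v + 7)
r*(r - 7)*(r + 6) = r^3 - r^2 - 42*r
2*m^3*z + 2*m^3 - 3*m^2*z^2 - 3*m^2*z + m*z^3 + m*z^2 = (-2*m + z)*(-m + z)*(m*z + m)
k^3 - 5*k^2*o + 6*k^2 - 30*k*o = k*(k + 6)*(k - 5*o)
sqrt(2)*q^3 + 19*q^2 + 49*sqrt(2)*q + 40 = (q + 4*sqrt(2))*(q + 5*sqrt(2))*(sqrt(2)*q + 1)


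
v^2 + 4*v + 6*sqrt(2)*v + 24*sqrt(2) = (v + 4)*(v + 6*sqrt(2))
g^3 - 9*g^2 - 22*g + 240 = (g - 8)*(g - 6)*(g + 5)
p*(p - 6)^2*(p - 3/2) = p^4 - 27*p^3/2 + 54*p^2 - 54*p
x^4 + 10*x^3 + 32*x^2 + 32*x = x*(x + 2)*(x + 4)^2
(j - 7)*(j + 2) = j^2 - 5*j - 14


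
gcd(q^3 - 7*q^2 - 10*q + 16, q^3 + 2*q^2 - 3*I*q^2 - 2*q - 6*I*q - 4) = q + 2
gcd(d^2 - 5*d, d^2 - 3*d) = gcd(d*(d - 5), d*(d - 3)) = d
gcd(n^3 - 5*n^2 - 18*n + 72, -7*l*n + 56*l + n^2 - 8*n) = 1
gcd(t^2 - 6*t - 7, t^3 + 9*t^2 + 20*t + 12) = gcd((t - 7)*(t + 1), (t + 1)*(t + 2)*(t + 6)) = t + 1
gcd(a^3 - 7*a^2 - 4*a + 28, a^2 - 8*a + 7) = a - 7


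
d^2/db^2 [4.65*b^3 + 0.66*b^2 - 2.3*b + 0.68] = 27.9*b + 1.32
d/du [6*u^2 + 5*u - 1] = 12*u + 5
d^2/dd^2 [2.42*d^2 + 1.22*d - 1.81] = 4.84000000000000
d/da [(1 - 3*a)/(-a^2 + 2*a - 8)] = (-3*a^2 + 2*a + 22)/(a^4 - 4*a^3 + 20*a^2 - 32*a + 64)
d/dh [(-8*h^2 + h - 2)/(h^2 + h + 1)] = 3*(-3*h^2 - 4*h + 1)/(h^4 + 2*h^3 + 3*h^2 + 2*h + 1)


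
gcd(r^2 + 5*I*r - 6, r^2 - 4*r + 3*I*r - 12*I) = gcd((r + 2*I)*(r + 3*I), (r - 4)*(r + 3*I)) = r + 3*I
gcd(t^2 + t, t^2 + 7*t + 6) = t + 1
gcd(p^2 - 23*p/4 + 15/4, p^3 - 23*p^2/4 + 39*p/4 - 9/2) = p - 3/4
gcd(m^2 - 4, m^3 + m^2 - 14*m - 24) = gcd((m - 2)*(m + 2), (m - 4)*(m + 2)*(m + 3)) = m + 2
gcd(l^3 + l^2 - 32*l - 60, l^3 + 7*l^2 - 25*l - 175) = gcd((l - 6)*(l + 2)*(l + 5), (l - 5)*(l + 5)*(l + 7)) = l + 5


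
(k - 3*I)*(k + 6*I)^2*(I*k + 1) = I*k^4 - 8*k^3 + 9*I*k^2 - 108*k + 108*I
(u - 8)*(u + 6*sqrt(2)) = u^2 - 8*u + 6*sqrt(2)*u - 48*sqrt(2)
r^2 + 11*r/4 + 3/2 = (r + 3/4)*(r + 2)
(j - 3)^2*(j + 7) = j^3 + j^2 - 33*j + 63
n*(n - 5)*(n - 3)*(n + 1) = n^4 - 7*n^3 + 7*n^2 + 15*n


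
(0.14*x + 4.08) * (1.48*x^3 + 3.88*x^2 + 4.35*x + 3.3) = 0.2072*x^4 + 6.5816*x^3 + 16.4394*x^2 + 18.21*x + 13.464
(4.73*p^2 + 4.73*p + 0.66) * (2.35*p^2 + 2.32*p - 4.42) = 11.1155*p^4 + 22.0891*p^3 - 8.382*p^2 - 19.3754*p - 2.9172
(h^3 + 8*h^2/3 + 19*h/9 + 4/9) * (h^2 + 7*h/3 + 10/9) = h^5 + 5*h^4 + 85*h^3/9 + 25*h^2/3 + 274*h/81 + 40/81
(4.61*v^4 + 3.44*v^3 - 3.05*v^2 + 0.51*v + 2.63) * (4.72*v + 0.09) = 21.7592*v^5 + 16.6517*v^4 - 14.0864*v^3 + 2.1327*v^2 + 12.4595*v + 0.2367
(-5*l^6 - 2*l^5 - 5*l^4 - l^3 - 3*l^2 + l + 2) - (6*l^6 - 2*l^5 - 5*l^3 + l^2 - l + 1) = -11*l^6 - 5*l^4 + 4*l^3 - 4*l^2 + 2*l + 1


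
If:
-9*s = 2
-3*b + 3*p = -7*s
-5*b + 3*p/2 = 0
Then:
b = 2/9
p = 20/27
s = -2/9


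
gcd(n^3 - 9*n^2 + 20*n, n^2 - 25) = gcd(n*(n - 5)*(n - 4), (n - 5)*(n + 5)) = n - 5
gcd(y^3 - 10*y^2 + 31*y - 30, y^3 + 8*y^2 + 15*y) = 1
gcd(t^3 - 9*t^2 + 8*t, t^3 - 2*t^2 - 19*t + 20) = t - 1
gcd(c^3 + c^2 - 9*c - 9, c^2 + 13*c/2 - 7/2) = 1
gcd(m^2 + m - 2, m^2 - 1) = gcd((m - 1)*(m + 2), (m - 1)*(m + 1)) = m - 1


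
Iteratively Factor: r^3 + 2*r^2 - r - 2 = (r + 2)*(r^2 - 1) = (r - 1)*(r + 2)*(r + 1)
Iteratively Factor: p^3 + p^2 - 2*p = (p + 2)*(p^2 - p) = p*(p + 2)*(p - 1)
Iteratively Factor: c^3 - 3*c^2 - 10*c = (c - 5)*(c^2 + 2*c) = c*(c - 5)*(c + 2)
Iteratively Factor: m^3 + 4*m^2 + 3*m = (m)*(m^2 + 4*m + 3) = m*(m + 1)*(m + 3)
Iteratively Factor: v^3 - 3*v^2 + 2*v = (v)*(v^2 - 3*v + 2) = v*(v - 1)*(v - 2)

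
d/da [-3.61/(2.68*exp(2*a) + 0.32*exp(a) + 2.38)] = (19.3496*exp(a) + 1.1552)*exp(a)/(2.68*exp(2*a) + 0.32*exp(a) + 2.38)^2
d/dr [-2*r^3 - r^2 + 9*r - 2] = -6*r^2 - 2*r + 9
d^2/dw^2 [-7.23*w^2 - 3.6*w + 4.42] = -14.4600000000000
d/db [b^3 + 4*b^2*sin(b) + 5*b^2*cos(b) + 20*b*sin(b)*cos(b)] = -5*b^2*sin(b) + 4*b^2*cos(b) + 3*b^2 + 8*b*sin(b) + 10*b*cos(b) + 20*b*cos(2*b) + 10*sin(2*b)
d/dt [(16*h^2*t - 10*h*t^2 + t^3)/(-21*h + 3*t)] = (-112*h^3 + 140*h^2*t - 31*h*t^2 + 2*t^3)/(3*(49*h^2 - 14*h*t + t^2))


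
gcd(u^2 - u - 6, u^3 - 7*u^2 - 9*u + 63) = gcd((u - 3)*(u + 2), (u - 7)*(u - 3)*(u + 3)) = u - 3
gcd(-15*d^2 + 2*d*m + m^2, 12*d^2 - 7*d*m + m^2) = 3*d - m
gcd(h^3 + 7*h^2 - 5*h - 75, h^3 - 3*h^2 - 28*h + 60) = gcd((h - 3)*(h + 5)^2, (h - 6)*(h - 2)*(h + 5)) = h + 5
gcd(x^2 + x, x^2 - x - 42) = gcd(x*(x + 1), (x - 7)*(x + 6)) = 1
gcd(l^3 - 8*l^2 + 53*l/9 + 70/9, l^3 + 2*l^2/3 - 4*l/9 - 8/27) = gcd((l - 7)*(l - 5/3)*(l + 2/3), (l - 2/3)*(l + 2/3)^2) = l + 2/3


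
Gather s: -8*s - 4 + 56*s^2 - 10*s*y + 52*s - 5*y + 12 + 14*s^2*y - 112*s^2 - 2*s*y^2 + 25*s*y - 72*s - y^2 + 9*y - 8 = s^2*(14*y - 56) + s*(-2*y^2 + 15*y - 28) - y^2 + 4*y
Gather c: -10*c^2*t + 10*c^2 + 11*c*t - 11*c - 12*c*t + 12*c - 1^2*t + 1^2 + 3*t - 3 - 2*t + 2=c^2*(10 - 10*t) + c*(1 - t)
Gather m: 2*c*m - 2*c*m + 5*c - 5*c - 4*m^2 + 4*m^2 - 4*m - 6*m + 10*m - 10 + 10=0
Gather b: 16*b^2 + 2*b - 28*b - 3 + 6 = 16*b^2 - 26*b + 3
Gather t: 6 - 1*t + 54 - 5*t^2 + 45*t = -5*t^2 + 44*t + 60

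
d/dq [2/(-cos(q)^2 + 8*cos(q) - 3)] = 4*(4 - cos(q))*sin(q)/(cos(q)^2 - 8*cos(q) + 3)^2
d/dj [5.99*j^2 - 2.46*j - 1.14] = 11.98*j - 2.46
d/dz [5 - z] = -1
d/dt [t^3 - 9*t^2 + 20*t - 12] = 3*t^2 - 18*t + 20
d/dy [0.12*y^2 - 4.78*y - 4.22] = 0.24*y - 4.78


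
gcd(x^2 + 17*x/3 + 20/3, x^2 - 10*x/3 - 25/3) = x + 5/3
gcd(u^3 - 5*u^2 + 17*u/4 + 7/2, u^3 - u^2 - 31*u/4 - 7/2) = u^2 - 3*u - 7/4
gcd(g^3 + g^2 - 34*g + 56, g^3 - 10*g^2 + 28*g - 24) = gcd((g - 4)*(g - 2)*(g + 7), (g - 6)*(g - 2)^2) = g - 2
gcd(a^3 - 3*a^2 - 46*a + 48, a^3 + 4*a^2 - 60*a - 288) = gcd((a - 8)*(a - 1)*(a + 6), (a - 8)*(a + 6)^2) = a^2 - 2*a - 48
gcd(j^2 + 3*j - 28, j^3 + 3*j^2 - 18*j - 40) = j - 4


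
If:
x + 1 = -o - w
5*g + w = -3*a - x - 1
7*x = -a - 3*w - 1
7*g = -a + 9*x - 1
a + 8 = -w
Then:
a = -818/167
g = 498/167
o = 36/167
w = -518/167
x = 315/167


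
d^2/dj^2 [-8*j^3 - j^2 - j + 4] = -48*j - 2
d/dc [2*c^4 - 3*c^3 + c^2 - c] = 8*c^3 - 9*c^2 + 2*c - 1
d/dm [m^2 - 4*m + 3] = 2*m - 4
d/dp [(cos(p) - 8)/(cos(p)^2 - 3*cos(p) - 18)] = (cos(p)^2 - 16*cos(p) + 42)*sin(p)/(sin(p)^2 + 3*cos(p) + 17)^2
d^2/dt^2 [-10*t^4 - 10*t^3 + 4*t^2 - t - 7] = -120*t^2 - 60*t + 8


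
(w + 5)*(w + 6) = w^2 + 11*w + 30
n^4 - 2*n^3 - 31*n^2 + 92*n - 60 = (n - 5)*(n - 2)*(n - 1)*(n + 6)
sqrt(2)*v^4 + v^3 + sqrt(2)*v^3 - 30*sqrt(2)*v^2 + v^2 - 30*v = v*(v - 5)*(v + 6)*(sqrt(2)*v + 1)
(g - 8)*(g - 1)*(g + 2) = g^3 - 7*g^2 - 10*g + 16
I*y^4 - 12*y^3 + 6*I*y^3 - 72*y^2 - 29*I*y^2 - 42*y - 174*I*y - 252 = (y + 6)*(y + 6*I)*(y + 7*I)*(I*y + 1)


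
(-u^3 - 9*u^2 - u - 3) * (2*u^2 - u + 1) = -2*u^5 - 17*u^4 + 6*u^3 - 14*u^2 + 2*u - 3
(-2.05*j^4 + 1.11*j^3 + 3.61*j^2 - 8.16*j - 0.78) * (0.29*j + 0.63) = -0.5945*j^5 - 0.9696*j^4 + 1.7462*j^3 - 0.0921000000000003*j^2 - 5.367*j - 0.4914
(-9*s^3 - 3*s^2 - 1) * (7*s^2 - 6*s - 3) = -63*s^5 + 33*s^4 + 45*s^3 + 2*s^2 + 6*s + 3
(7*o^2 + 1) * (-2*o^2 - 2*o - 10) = -14*o^4 - 14*o^3 - 72*o^2 - 2*o - 10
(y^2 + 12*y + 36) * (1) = y^2 + 12*y + 36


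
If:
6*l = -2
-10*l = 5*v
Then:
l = -1/3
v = 2/3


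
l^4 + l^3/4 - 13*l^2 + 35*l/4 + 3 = (l - 3)*(l - 1)*(l + 1/4)*(l + 4)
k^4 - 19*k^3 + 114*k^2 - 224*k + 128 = (k - 8)^2*(k - 2)*(k - 1)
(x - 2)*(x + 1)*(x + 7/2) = x^3 + 5*x^2/2 - 11*x/2 - 7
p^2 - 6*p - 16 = (p - 8)*(p + 2)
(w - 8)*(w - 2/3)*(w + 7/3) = w^3 - 19*w^2/3 - 134*w/9 + 112/9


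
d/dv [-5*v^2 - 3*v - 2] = -10*v - 3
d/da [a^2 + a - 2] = 2*a + 1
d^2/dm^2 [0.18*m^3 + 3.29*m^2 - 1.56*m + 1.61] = 1.08*m + 6.58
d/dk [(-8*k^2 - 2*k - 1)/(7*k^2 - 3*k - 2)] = (38*k^2 + 46*k + 1)/(49*k^4 - 42*k^3 - 19*k^2 + 12*k + 4)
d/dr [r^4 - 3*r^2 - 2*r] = 4*r^3 - 6*r - 2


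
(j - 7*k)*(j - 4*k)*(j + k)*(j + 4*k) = j^4 - 6*j^3*k - 23*j^2*k^2 + 96*j*k^3 + 112*k^4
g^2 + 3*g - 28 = (g - 4)*(g + 7)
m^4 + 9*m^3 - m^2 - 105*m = m*(m - 3)*(m + 5)*(m + 7)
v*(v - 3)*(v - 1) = v^3 - 4*v^2 + 3*v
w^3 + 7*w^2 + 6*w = w*(w + 1)*(w + 6)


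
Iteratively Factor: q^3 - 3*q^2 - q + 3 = (q + 1)*(q^2 - 4*q + 3) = (q - 3)*(q + 1)*(q - 1)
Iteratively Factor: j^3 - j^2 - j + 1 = (j - 1)*(j^2 - 1) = (j - 1)^2*(j + 1)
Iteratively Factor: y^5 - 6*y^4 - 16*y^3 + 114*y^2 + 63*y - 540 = (y - 3)*(y^4 - 3*y^3 - 25*y^2 + 39*y + 180) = (y - 5)*(y - 3)*(y^3 + 2*y^2 - 15*y - 36) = (y - 5)*(y - 4)*(y - 3)*(y^2 + 6*y + 9) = (y - 5)*(y - 4)*(y - 3)*(y + 3)*(y + 3)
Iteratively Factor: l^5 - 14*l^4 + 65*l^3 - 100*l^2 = (l - 5)*(l^4 - 9*l^3 + 20*l^2) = l*(l - 5)*(l^3 - 9*l^2 + 20*l) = l^2*(l - 5)*(l^2 - 9*l + 20) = l^2*(l - 5)^2*(l - 4)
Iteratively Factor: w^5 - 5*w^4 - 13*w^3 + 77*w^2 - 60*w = (w - 1)*(w^4 - 4*w^3 - 17*w^2 + 60*w) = (w - 3)*(w - 1)*(w^3 - w^2 - 20*w) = (w - 3)*(w - 1)*(w + 4)*(w^2 - 5*w) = (w - 5)*(w - 3)*(w - 1)*(w + 4)*(w)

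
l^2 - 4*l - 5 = (l - 5)*(l + 1)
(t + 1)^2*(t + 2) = t^3 + 4*t^2 + 5*t + 2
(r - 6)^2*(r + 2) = r^3 - 10*r^2 + 12*r + 72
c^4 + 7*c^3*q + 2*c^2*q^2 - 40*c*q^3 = c*(c - 2*q)*(c + 4*q)*(c + 5*q)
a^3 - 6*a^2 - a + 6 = (a - 6)*(a - 1)*(a + 1)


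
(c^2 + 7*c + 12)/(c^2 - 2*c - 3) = (c^2 + 7*c + 12)/(c^2 - 2*c - 3)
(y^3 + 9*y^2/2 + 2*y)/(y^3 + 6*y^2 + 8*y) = (y + 1/2)/(y + 2)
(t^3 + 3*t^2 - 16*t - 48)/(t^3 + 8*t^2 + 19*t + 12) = (t - 4)/(t + 1)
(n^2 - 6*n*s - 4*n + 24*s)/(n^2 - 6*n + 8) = (n - 6*s)/(n - 2)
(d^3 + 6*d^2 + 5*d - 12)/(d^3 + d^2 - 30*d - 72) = (d - 1)/(d - 6)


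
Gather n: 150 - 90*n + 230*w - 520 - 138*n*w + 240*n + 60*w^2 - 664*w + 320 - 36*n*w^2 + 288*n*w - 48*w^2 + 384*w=n*(-36*w^2 + 150*w + 150) + 12*w^2 - 50*w - 50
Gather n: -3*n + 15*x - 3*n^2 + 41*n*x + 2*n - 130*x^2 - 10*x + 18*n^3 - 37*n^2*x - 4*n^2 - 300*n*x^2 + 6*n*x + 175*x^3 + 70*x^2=18*n^3 + n^2*(-37*x - 7) + n*(-300*x^2 + 47*x - 1) + 175*x^3 - 60*x^2 + 5*x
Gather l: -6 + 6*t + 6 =6*t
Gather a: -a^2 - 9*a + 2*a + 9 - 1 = -a^2 - 7*a + 8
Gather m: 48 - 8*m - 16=32 - 8*m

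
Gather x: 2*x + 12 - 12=2*x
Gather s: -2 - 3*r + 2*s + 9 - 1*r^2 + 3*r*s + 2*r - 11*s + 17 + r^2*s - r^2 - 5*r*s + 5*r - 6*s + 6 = -2*r^2 + 4*r + s*(r^2 - 2*r - 15) + 30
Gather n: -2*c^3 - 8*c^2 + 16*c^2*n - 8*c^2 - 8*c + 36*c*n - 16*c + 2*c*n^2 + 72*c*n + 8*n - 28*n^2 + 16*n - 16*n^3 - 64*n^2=-2*c^3 - 16*c^2 - 24*c - 16*n^3 + n^2*(2*c - 92) + n*(16*c^2 + 108*c + 24)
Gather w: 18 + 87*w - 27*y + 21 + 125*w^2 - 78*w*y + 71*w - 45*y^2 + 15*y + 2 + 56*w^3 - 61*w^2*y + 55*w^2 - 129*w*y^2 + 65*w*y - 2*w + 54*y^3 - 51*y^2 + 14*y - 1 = 56*w^3 + w^2*(180 - 61*y) + w*(-129*y^2 - 13*y + 156) + 54*y^3 - 96*y^2 + 2*y + 40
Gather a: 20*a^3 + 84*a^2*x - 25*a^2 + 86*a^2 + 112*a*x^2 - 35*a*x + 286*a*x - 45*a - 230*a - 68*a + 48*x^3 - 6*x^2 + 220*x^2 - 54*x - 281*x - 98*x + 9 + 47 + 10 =20*a^3 + a^2*(84*x + 61) + a*(112*x^2 + 251*x - 343) + 48*x^3 + 214*x^2 - 433*x + 66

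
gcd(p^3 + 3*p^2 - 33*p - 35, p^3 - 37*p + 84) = p + 7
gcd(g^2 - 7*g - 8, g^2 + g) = g + 1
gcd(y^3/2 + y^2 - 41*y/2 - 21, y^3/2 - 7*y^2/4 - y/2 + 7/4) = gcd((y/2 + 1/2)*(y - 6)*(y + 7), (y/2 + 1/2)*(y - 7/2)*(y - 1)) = y + 1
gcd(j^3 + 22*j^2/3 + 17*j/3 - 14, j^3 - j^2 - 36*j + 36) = j^2 + 5*j - 6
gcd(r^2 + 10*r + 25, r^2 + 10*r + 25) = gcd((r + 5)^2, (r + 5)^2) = r^2 + 10*r + 25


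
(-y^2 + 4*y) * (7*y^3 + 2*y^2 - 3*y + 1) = -7*y^5 + 26*y^4 + 11*y^3 - 13*y^2 + 4*y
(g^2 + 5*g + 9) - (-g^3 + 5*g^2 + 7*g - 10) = g^3 - 4*g^2 - 2*g + 19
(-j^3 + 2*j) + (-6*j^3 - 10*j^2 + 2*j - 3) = -7*j^3 - 10*j^2 + 4*j - 3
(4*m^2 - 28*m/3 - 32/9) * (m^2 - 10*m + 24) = 4*m^4 - 148*m^3/3 + 1672*m^2/9 - 1696*m/9 - 256/3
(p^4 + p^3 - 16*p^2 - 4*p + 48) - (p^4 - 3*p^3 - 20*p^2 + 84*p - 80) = 4*p^3 + 4*p^2 - 88*p + 128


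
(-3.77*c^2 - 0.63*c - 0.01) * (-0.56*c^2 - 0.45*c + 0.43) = 2.1112*c^4 + 2.0493*c^3 - 1.332*c^2 - 0.2664*c - 0.0043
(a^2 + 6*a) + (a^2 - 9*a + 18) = 2*a^2 - 3*a + 18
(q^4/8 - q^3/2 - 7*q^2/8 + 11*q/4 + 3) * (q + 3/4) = q^5/8 - 13*q^4/32 - 5*q^3/4 + 67*q^2/32 + 81*q/16 + 9/4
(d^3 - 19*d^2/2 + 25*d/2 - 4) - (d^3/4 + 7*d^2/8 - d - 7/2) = 3*d^3/4 - 83*d^2/8 + 27*d/2 - 1/2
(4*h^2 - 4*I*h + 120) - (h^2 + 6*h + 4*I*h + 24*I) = 3*h^2 - 6*h - 8*I*h + 120 - 24*I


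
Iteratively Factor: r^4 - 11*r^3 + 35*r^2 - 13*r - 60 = (r + 1)*(r^3 - 12*r^2 + 47*r - 60) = (r - 5)*(r + 1)*(r^2 - 7*r + 12) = (r - 5)*(r - 4)*(r + 1)*(r - 3)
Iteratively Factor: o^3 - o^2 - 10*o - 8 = (o + 1)*(o^2 - 2*o - 8) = (o - 4)*(o + 1)*(o + 2)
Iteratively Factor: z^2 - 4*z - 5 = (z + 1)*(z - 5)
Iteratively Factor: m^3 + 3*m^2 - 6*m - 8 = (m + 4)*(m^2 - m - 2) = (m - 2)*(m + 4)*(m + 1)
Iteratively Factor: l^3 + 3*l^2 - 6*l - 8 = (l + 4)*(l^2 - l - 2) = (l + 1)*(l + 4)*(l - 2)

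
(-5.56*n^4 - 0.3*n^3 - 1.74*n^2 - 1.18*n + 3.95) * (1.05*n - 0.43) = -5.838*n^5 + 2.0758*n^4 - 1.698*n^3 - 0.4908*n^2 + 4.6549*n - 1.6985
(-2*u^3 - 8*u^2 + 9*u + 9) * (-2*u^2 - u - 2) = 4*u^5 + 18*u^4 - 6*u^3 - 11*u^2 - 27*u - 18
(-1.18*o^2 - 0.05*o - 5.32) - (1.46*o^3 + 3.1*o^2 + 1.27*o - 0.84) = -1.46*o^3 - 4.28*o^2 - 1.32*o - 4.48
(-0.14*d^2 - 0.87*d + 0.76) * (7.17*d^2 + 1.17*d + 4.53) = -1.0038*d^4 - 6.4017*d^3 + 3.7971*d^2 - 3.0519*d + 3.4428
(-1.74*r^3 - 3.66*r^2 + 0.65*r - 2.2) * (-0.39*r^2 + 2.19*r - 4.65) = 0.6786*r^5 - 2.3832*r^4 - 0.177899999999999*r^3 + 19.3005*r^2 - 7.8405*r + 10.23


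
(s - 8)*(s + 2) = s^2 - 6*s - 16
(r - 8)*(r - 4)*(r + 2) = r^3 - 10*r^2 + 8*r + 64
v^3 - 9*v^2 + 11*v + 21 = (v - 7)*(v - 3)*(v + 1)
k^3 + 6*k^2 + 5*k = k*(k + 1)*(k + 5)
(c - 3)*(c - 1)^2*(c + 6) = c^4 + c^3 - 23*c^2 + 39*c - 18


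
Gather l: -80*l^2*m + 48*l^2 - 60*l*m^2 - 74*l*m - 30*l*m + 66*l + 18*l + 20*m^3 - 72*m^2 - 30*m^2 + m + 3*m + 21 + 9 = l^2*(48 - 80*m) + l*(-60*m^2 - 104*m + 84) + 20*m^3 - 102*m^2 + 4*m + 30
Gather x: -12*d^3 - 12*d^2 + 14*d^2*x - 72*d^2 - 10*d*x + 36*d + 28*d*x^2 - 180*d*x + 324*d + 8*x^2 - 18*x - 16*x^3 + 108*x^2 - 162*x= -12*d^3 - 84*d^2 + 360*d - 16*x^3 + x^2*(28*d + 116) + x*(14*d^2 - 190*d - 180)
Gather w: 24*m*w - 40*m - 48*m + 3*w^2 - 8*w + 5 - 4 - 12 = -88*m + 3*w^2 + w*(24*m - 8) - 11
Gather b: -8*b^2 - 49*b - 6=-8*b^2 - 49*b - 6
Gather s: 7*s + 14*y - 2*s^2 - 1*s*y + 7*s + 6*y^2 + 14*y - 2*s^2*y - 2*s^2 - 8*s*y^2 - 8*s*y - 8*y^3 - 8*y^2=s^2*(-2*y - 4) + s*(-8*y^2 - 9*y + 14) - 8*y^3 - 2*y^2 + 28*y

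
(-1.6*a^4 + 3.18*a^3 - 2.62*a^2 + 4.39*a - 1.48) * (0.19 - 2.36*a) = 3.776*a^5 - 7.8088*a^4 + 6.7874*a^3 - 10.8582*a^2 + 4.3269*a - 0.2812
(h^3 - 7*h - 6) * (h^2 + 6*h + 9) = h^5 + 6*h^4 + 2*h^3 - 48*h^2 - 99*h - 54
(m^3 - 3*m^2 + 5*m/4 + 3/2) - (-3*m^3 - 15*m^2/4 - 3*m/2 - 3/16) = 4*m^3 + 3*m^2/4 + 11*m/4 + 27/16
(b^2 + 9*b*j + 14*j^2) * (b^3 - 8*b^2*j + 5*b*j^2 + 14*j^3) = b^5 + b^4*j - 53*b^3*j^2 - 53*b^2*j^3 + 196*b*j^4 + 196*j^5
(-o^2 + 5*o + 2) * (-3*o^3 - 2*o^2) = 3*o^5 - 13*o^4 - 16*o^3 - 4*o^2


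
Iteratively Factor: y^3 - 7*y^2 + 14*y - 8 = (y - 2)*(y^2 - 5*y + 4) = (y - 4)*(y - 2)*(y - 1)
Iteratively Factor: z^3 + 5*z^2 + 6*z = (z)*(z^2 + 5*z + 6) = z*(z + 3)*(z + 2)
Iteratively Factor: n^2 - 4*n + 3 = (n - 1)*(n - 3)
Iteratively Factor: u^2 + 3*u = (u + 3)*(u)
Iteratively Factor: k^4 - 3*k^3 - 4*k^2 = (k)*(k^3 - 3*k^2 - 4*k) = k*(k - 4)*(k^2 + k) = k*(k - 4)*(k + 1)*(k)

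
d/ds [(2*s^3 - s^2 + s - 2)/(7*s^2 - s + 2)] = 2*s*(7*s^3 - 2*s^2 + 3*s + 12)/(49*s^4 - 14*s^3 + 29*s^2 - 4*s + 4)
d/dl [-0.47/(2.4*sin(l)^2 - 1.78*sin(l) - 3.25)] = (2.256*sin(l) - 0.8366)*cos(l)/(-2.4*sin(l)^2 + 1.78*sin(l) + 3.25)^2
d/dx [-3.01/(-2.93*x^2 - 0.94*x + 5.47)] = (-17.6386*x - 2.8294)/(2.93*x^2 + 0.94*x - 5.47)^2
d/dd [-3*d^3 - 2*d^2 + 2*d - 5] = -9*d^2 - 4*d + 2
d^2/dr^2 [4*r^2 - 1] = 8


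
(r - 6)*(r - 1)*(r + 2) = r^3 - 5*r^2 - 8*r + 12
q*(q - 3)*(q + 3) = q^3 - 9*q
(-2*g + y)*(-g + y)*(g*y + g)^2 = 2*g^4*y^2 + 4*g^4*y + 2*g^4 - 3*g^3*y^3 - 6*g^3*y^2 - 3*g^3*y + g^2*y^4 + 2*g^2*y^3 + g^2*y^2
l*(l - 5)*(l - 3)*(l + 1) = l^4 - 7*l^3 + 7*l^2 + 15*l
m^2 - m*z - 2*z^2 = (m - 2*z)*(m + z)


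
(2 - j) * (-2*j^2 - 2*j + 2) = 2*j^3 - 2*j^2 - 6*j + 4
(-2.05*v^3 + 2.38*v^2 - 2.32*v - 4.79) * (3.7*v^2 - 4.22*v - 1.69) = -7.585*v^5 + 17.457*v^4 - 15.1631*v^3 - 11.9548*v^2 + 24.1346*v + 8.0951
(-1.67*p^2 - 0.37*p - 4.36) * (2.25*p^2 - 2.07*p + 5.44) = -3.7575*p^4 + 2.6244*p^3 - 18.1289*p^2 + 7.0124*p - 23.7184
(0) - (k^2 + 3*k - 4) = -k^2 - 3*k + 4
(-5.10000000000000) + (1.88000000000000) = -3.22000000000000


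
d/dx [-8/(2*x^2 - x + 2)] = 8*(4*x - 1)/(2*x^2 - x + 2)^2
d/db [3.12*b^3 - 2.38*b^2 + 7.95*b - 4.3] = 9.36*b^2 - 4.76*b + 7.95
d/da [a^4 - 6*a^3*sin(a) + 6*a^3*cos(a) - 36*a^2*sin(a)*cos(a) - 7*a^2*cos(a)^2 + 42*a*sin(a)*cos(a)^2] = -6*sqrt(2)*a^3*sin(a + pi/4) + 4*a^3 + 7*a^2*sin(2*a) - 36*a^2*cos(2*a) + 18*sqrt(2)*a^2*cos(a + pi/4) - 36*a*sin(2*a) + 21*a*cos(a)/2 - 7*a*cos(2*a) + 63*a*cos(3*a)/2 - 7*a + 21*sin(a)/2 + 21*sin(3*a)/2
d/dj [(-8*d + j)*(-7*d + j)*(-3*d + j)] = 101*d^2 - 36*d*j + 3*j^2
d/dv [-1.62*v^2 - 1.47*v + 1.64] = -3.24*v - 1.47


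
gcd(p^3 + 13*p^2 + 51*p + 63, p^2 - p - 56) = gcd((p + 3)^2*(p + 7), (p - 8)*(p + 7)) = p + 7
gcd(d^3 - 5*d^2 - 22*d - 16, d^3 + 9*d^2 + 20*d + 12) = d^2 + 3*d + 2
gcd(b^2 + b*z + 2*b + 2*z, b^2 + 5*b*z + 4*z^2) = b + z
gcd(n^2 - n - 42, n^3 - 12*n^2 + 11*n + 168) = n - 7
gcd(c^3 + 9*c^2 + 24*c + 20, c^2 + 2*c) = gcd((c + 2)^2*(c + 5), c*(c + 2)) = c + 2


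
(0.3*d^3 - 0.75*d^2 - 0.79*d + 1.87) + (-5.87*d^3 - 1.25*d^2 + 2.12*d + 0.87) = -5.57*d^3 - 2.0*d^2 + 1.33*d + 2.74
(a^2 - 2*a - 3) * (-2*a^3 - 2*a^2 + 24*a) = -2*a^5 + 2*a^4 + 34*a^3 - 42*a^2 - 72*a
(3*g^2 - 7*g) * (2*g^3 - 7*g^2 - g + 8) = 6*g^5 - 35*g^4 + 46*g^3 + 31*g^2 - 56*g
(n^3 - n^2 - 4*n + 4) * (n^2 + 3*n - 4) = n^5 + 2*n^4 - 11*n^3 - 4*n^2 + 28*n - 16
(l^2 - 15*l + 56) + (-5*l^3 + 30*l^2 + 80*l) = -5*l^3 + 31*l^2 + 65*l + 56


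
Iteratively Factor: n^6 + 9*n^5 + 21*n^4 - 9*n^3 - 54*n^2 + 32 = (n - 1)*(n^5 + 10*n^4 + 31*n^3 + 22*n^2 - 32*n - 32) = (n - 1)*(n + 4)*(n^4 + 6*n^3 + 7*n^2 - 6*n - 8) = (n - 1)*(n + 4)^2*(n^3 + 2*n^2 - n - 2) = (n - 1)*(n + 2)*(n + 4)^2*(n^2 - 1) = (n - 1)*(n + 1)*(n + 2)*(n + 4)^2*(n - 1)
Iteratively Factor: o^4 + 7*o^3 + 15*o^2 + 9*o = (o)*(o^3 + 7*o^2 + 15*o + 9) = o*(o + 3)*(o^2 + 4*o + 3) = o*(o + 1)*(o + 3)*(o + 3)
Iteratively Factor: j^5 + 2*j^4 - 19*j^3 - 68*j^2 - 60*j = (j - 5)*(j^4 + 7*j^3 + 16*j^2 + 12*j) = (j - 5)*(j + 2)*(j^3 + 5*j^2 + 6*j) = (j - 5)*(j + 2)^2*(j^2 + 3*j) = (j - 5)*(j + 2)^2*(j + 3)*(j)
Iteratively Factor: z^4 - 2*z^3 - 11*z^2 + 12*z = (z - 4)*(z^3 + 2*z^2 - 3*z) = z*(z - 4)*(z^2 + 2*z - 3) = z*(z - 4)*(z - 1)*(z + 3)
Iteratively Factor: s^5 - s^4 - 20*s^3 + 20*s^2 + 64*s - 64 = (s + 4)*(s^4 - 5*s^3 + 20*s - 16) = (s - 1)*(s + 4)*(s^3 - 4*s^2 - 4*s + 16) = (s - 2)*(s - 1)*(s + 4)*(s^2 - 2*s - 8) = (s - 4)*(s - 2)*(s - 1)*(s + 4)*(s + 2)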